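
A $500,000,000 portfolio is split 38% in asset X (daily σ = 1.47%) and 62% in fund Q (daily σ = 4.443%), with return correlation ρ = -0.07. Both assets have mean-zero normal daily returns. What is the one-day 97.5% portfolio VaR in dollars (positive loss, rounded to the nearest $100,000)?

$27,200,000

σ_p² = 0.38²·1.47² + 0.62²·4.443² + 2·-0.07·0.38·0.62·1.47·4.443 = 7.6848 (%²).
σ_p = √7.6848 = 2.772%.
At 97.5%, z = 1.960.
VaR = 1.960 × 2.772% = 5.433%; on $500,000,000 that is $27,165,000.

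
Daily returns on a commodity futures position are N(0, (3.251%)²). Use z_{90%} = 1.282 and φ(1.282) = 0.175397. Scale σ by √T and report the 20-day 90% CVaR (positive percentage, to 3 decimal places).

25.501%

σ_{20d} = 3.251% × √20 = 14.539%.
ES multiplier = φ(z)/(1−α) = 0.175397/0.1 = 1.754.
ES = 14.539% × 1.754 = 25.501%.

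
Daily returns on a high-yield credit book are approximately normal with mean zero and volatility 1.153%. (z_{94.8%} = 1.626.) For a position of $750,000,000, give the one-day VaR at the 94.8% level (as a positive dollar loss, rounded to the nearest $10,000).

VaR = z·σ = 1.626 × 1.153% = 1.875%.
On $750,000,000: 0.01875 × $750,000,000 = $14,062,500.

$14,060,000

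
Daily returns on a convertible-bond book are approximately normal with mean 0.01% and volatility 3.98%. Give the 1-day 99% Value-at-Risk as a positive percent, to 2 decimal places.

At 99% one-sided, z = 2.326.
VaR = −μ + z·σ = −(0.01%) + 2.326 × 3.98% = 9.247%.

9.25%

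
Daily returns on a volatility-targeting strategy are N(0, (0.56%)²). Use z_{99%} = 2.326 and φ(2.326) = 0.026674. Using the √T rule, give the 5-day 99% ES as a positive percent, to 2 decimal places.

σ_{5d} = 0.56% × √5 = 1.252%.
ES multiplier = φ(z)/(1−α) = 0.026674/0.01 = 2.667.
ES = 1.252% × 2.667 = 3.339%.

3.34%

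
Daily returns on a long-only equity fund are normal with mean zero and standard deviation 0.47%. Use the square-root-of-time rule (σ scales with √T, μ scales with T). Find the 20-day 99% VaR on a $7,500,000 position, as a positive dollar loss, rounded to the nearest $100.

$366,700

At 99%, z = 2.326.
σ_{20d} = 0.47% × √20 = 2.102%.
VaR = 2.326 × 2.102% = 4.889%.
On $7,500,000: 0.04889 × $7,500,000 = $366,675.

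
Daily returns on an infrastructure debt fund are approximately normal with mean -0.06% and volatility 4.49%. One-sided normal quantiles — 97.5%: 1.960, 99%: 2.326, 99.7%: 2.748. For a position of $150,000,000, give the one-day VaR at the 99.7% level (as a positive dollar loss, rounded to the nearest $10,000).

$18,600,000

VaR = −μ + z·σ = −(-0.06%) + 2.748 × 4.49% = 12.399%.
On $150,000,000: 0.12399 × $150,000,000 = $18,598,500.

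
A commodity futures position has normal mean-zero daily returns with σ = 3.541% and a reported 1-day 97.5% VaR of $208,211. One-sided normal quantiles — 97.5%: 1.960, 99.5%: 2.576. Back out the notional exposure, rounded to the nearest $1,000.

VaR as a fraction of value: z·σ = 1.960 × 3.541% = 6.94036%.
Position = $208,211 / 0.0694036 = $3,000,003.

$3,000,000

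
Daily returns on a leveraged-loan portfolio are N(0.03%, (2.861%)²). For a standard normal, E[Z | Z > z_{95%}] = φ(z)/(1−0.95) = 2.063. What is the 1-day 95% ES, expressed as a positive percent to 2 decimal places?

5.87%

ES = −(0.03%) + 2.861% × 2.063 = 5.872%.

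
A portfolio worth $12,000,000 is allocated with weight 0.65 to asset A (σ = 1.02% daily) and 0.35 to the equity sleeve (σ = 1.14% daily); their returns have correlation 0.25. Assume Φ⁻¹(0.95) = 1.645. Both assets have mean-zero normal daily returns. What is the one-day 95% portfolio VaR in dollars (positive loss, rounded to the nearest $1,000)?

σ_p² = 0.65²·1.02² + 0.35²·1.14² + 2·0.25·0.65·0.35·1.02·1.14 = 0.7310 (%²).
σ_p = √0.7310 = 0.855%.
VaR = 1.645 × 0.855% = 1.406%; on $12,000,000 that is $168,720.

$169,000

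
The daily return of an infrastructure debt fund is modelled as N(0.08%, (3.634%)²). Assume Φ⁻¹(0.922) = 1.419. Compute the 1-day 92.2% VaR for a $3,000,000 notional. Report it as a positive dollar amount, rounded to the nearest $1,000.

VaR = −μ + z·σ = −(0.08%) + 1.419 × 3.634% = 5.077%.
On $3,000,000: 0.05077 × $3,000,000 = $152,310.

$152,000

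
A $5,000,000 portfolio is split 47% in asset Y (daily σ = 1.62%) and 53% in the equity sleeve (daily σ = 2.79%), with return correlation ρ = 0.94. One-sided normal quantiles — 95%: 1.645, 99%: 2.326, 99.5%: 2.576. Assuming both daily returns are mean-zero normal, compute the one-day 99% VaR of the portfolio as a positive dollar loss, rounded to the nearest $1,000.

σ_p² = 0.47²·1.62² + 0.53²·2.79² + 2·0.94·0.47·0.53·1.62·2.79 = 4.8829 (%²).
σ_p = √4.8829 = 2.210%.
VaR = 2.326 × 2.210% = 5.140%; on $5,000,000 that is $257,000.

$257,000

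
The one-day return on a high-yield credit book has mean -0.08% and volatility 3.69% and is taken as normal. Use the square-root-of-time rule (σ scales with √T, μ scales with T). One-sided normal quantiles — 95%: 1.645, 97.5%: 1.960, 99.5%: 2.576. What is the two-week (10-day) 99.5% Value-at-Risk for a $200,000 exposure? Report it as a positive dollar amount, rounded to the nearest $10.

$61,720

σ_{10d} = 3.69% × √10 = 11.669%; μ_{10d} = 10 × -0.08% = -0.800%.
VaR = −(-0.800%) + 2.576 × 11.669% = 30.859%.
On $200,000: 0.30859 × $200,000 = $61,718.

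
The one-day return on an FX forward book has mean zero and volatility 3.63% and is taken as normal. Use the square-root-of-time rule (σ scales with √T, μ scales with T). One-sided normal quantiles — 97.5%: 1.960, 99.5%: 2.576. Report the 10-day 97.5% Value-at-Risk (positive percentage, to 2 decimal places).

σ_{10d} = 3.63% × √10 = 11.479%.
VaR = 1.960 × 11.479% = 22.499%.

22.50%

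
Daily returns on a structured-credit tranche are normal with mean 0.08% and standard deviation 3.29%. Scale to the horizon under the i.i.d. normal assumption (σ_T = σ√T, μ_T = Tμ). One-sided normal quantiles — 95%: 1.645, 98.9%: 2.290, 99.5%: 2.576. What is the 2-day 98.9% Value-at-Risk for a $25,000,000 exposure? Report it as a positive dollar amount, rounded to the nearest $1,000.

σ_{2d} = 3.29% × √2 = 4.653%; μ_{2d} = 2 × 0.08% = 0.160%.
VaR = −(0.160%) + 2.290 × 4.653% = 10.495%.
On $25,000,000: 0.10495 × $25,000,000 = $2,623,750.

$2,624,000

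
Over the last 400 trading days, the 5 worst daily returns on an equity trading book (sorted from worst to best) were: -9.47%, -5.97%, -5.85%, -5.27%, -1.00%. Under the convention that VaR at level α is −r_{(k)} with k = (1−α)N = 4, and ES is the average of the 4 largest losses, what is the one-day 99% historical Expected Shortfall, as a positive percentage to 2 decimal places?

6.64%

The 4 worst returns sum to -26.56%.
ES = −(-26.56%) / 4 = 6.64%.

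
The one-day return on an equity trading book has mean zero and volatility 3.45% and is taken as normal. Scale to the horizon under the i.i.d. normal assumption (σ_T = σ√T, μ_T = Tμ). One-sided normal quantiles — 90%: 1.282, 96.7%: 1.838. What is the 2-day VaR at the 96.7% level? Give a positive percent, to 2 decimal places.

σ_{2d} = 3.45% × √2 = 4.879%.
VaR = 1.838 × 4.879% = 8.968%.

8.97%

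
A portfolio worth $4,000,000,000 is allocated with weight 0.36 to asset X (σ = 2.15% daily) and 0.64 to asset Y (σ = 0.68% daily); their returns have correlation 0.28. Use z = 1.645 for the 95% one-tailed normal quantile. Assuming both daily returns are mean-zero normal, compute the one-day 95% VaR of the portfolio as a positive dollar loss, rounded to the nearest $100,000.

$65,000,000

σ_p² = 0.36²·2.15² + 0.64²·0.68² + 2·0.28·0.36·0.64·2.15·0.68 = 0.9771 (%²).
σ_p = √0.9771 = 0.988%.
VaR = 1.645 × 0.988% = 1.625%; on $4,000,000,000 that is $65,000,000.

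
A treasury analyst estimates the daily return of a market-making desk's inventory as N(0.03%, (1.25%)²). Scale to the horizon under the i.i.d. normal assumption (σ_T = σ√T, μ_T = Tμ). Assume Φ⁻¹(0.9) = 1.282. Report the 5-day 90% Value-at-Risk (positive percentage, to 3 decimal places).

3.433%

σ_{5d} = 1.25% × √5 = 2.795%; μ_{5d} = 5 × 0.03% = 0.150%.
VaR = −(0.150%) + 1.282 × 2.795% = 3.433%.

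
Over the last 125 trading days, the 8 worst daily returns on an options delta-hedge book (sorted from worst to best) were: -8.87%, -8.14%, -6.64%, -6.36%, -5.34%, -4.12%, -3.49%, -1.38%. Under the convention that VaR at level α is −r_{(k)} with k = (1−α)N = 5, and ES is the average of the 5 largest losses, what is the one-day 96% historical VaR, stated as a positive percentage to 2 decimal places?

k = 5; the 5th lowest return is -5.34%, so VaR = 5.34%.

5.34%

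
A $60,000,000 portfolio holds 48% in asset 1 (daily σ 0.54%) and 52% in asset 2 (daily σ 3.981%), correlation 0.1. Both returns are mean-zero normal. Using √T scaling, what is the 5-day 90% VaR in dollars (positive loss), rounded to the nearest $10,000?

$3,630,000

σ_p = √(0.48²·0.54² + 0.52²·3.981² + 2·0.1·0.48·0.52·0.54·3.981) = 2.112%.
σ_{5d} = 2.112% × √5 = 4.723%.
z(90%) = 1.282.
VaR = 1.282 × 4.723% = 6.055%; on $60,000,000 that is $3,633,000.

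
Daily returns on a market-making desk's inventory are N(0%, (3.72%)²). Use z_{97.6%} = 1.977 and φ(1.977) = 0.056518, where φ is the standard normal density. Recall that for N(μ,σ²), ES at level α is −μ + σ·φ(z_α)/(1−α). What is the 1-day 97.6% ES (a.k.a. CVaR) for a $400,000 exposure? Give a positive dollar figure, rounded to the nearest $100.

$35,000

Tail multiplier: φ(z)/(1−α) = 0.056518 / 0.024 = 2.355.
ES = 3.72% × 2.355 = 8.761%.
On $400,000: 0.08761 × $400,000 = $35,044.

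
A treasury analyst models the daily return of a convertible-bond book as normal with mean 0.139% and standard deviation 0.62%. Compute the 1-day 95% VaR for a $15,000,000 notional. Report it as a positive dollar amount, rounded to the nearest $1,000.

At 95% one-sided, z = 1.645.
VaR = −μ + z·σ = −(0.139%) + 1.645 × 0.62% = 0.881%.
On $15,000,000: 0.00881 × $15,000,000 = $132,150.

$132,000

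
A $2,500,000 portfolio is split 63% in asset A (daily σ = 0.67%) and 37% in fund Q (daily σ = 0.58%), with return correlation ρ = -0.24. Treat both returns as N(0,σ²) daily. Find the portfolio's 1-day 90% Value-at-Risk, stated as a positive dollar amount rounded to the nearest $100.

σ_p² = 0.63²·0.67² + 0.37²·0.58² + 2·-0.24·0.63·0.37·0.67·0.58 = 0.1807 (%²).
σ_p = √0.1807 = 0.425%.
At 90%, z = 1.282.
VaR = 1.282 × 0.425% = 0.545%; on $2,500,000 that is $13,625.

$13,600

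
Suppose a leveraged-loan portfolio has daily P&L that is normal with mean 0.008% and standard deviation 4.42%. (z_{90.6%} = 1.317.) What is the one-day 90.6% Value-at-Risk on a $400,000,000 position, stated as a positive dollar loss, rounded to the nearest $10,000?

VaR = −μ + z·σ = −(0.008%) + 1.317 × 4.42% = 5.813%.
On $400,000,000: 0.05813 × $400,000,000 = $23,252,000.

$23,250,000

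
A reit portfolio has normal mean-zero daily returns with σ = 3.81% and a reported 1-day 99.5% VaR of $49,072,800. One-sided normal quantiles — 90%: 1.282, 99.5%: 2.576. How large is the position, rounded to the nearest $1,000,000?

VaR as a fraction of value: z·σ = 2.576 × 3.81% = 9.81456%.
Position = $49,072,800 / 0.0981456 = $500,000,000.

$500,000,000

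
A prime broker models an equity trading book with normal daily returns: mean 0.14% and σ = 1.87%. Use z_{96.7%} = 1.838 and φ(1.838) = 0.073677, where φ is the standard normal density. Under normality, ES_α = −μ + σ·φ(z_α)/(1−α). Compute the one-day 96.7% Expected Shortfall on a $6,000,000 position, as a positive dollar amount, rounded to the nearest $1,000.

$242,000

Tail multiplier: φ(z)/(1−α) = 0.073677 / 0.033 = 2.233.
ES = −(0.14%) + 1.87% × 2.233 = 4.036%.
On $6,000,000: 0.04036 × $6,000,000 = $242,160.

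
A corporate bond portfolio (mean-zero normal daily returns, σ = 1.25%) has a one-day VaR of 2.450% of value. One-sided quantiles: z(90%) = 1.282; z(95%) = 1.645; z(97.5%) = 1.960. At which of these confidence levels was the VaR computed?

Implied z = VaR/σ = 2.450 / 1.25 = 1.960.
This matches z(97.5%) = 1.960.

97.5%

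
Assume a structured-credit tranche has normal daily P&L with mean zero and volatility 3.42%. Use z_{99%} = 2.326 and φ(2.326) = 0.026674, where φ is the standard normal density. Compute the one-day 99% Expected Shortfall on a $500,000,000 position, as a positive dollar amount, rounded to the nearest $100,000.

$45,600,000

Tail multiplier: φ(z)/(1−α) = 0.026674 / 0.01 = 2.667.
ES = 3.42% × 2.667 = 9.121%.
On $500,000,000: 0.09121 × $500,000,000 = $45,605,000.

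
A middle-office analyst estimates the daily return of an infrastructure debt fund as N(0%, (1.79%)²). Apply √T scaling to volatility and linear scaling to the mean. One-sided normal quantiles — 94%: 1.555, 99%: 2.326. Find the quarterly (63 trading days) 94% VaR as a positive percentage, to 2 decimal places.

σ_{63d} = 1.79% × √63 = 14.208%.
VaR = 1.555 × 14.208% = 22.093%.

22.09%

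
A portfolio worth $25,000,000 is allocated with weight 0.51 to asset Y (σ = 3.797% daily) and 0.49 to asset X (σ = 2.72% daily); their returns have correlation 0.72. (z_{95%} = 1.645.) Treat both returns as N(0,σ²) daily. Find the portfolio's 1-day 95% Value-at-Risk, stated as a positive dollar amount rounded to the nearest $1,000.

$1,250,000

σ_p² = 0.51²·3.797² + 0.49²·2.72² + 2·0.72·0.51·0.49·3.797·2.72 = 9.2428 (%²).
σ_p = √9.2428 = 3.040%.
VaR = 1.645 × 3.040% = 5.001%; on $25,000,000 that is $1,250,250.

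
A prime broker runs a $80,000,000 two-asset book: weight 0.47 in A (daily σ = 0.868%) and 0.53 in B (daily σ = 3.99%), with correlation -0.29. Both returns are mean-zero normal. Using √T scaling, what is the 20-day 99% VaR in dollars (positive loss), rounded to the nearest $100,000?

$16,900,000

σ_p = √(0.47²·0.868² + 0.53²·3.99² + 2·-0.29·0.47·0.53·0.868·3.99) = 2.034%.
σ_{20d} = 2.034% × √20 = 9.096%.
z(99%) = 2.326.
VaR = 2.326 × 9.096% = 21.157%; on $80,000,000 that is $16,925,600.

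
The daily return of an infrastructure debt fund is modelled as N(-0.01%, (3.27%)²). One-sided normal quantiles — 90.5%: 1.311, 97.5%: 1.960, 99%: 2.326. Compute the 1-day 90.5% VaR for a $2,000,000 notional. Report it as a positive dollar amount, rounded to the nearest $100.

$85,900

VaR = −μ + z·σ = −(-0.01%) + 1.311 × 3.27% = 4.297%.
On $2,000,000: 0.04297 × $2,000,000 = $85,940.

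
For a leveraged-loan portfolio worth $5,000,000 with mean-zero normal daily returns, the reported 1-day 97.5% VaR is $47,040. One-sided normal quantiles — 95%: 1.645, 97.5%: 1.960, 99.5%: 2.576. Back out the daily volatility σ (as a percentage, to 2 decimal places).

VaR as a fraction: $47,040 / $5,000,000 = 0.941%.
σ = VaR / z = 0.941% / 1.960 = 0.480%.

0.48%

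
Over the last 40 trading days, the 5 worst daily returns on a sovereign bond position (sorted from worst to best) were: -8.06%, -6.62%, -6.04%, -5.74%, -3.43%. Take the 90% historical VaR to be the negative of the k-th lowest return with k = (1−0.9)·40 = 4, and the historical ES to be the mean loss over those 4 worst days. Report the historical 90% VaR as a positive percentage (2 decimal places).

5.74%

k = 4; the 4th lowest return is -5.74%, so VaR = 5.74%.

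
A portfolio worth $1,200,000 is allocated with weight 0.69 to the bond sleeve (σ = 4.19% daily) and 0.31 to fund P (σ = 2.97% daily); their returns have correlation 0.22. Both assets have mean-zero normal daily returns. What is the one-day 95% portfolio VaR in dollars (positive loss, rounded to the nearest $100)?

σ_p² = 0.69²·4.19² + 0.31²·2.97² + 2·0.22·0.69·0.31·4.19·2.97 = 10.3774 (%²).
σ_p = √10.3774 = 3.221%.
At 95%, z = 1.645.
VaR = 1.645 × 3.221% = 5.299%; on $1,200,000 that is $63,588.

$63,600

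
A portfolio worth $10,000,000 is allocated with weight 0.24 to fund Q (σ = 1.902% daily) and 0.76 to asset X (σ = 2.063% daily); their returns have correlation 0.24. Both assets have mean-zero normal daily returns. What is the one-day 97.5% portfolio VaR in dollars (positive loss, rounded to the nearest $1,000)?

$340,000

σ_p² = 0.24²·1.902² + 0.76²·2.063² + 2·0.24·0.24·0.76·1.902·2.063 = 3.0102 (%²).
σ_p = √3.0102 = 1.735%.
At 97.5%, z = 1.960.
VaR = 1.960 × 1.735% = 3.401%; on $10,000,000 that is $340,100.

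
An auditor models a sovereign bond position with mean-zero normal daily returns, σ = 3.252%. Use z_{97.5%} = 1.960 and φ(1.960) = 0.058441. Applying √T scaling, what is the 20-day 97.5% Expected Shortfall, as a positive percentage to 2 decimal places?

34.00%

σ_{20d} = 3.252% × √20 = 14.543%.
ES multiplier = φ(z)/(1−α) = 0.058441/0.025 = 2.338.
ES = 14.543% × 2.338 = 34.002%.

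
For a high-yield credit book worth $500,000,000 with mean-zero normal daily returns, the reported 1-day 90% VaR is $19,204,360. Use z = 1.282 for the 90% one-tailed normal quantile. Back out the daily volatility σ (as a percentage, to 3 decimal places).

2.996%

VaR as a fraction: $19,204,360 / $500,000,000 = 3.841%.
σ = VaR / z = 3.841% / 1.282 = 2.996%.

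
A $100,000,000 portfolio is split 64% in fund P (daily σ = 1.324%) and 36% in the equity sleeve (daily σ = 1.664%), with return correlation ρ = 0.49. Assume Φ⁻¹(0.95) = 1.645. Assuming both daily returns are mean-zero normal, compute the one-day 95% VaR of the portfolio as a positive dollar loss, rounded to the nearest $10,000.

σ_p² = 0.64²·1.324² + 0.36²·1.664² + 2·0.49·0.64·0.36·1.324·1.664 = 1.5743 (%²).
σ_p = √1.5743 = 1.255%.
VaR = 1.645 × 1.255% = 2.064%; on $100,000,000 that is $2,064,000.

$2,060,000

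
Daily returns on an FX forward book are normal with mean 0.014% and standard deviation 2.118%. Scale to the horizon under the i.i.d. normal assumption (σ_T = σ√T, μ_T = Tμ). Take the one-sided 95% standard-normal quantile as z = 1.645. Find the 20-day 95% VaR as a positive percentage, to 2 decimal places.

15.30%

σ_{20d} = 2.118% × √20 = 9.472%; μ_{20d} = 20 × 0.014% = 0.280%.
VaR = −(0.280%) + 1.645 × 9.472% = 15.301%.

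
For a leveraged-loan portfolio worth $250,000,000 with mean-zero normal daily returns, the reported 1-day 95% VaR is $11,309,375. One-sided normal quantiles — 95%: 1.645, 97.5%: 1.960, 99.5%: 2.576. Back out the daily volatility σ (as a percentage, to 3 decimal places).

VaR as a fraction: $11,309,375 / $250,000,000 = 4.524%.
σ = VaR / z = 4.524% / 1.645 = 2.750%.

2.750%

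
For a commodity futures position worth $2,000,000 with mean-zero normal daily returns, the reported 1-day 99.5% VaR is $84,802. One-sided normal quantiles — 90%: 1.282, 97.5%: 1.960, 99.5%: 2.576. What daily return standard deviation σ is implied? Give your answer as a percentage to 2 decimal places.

VaR as a fraction: $84,802 / $2,000,000 = 4.240%.
σ = VaR / z = 4.240% / 2.576 = 1.646%.

1.65%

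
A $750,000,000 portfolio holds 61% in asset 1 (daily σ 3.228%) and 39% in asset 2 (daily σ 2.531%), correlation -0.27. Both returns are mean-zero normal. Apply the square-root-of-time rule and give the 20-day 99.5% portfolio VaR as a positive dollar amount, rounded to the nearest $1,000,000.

$168,000,000

σ_p = √(0.61²·3.228² + 0.39²·2.531² + 2·-0.27·0.61·0.39·3.228·2.531) = 1.950%.
σ_{20d} = 1.950% × √20 = 8.721%.
z(99.5%) = 2.576.
VaR = 2.576 × 8.721% = 22.465%; on $750,000,000 that is $168,487,500.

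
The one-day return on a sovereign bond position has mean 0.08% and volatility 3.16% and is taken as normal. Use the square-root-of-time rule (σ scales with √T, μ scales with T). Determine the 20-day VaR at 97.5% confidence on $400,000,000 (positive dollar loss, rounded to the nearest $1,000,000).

At 97.5%, z = 1.960.
σ_{20d} = 3.16% × √20 = 14.132%; μ_{20d} = 20 × 0.08% = 1.600%.
VaR = −(1.600%) + 1.960 × 14.132% = 26.099%.
On $400,000,000: 0.26099 × $400,000,000 = $104,396,000.

$104,000,000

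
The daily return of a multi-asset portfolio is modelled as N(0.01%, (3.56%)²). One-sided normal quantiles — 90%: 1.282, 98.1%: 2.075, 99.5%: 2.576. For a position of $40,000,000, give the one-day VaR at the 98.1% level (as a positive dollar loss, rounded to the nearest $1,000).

$2,951,000

VaR = −μ + z·σ = −(0.01%) + 2.075 × 3.56% = 7.377%.
On $40,000,000: 0.07377 × $40,000,000 = $2,950,800.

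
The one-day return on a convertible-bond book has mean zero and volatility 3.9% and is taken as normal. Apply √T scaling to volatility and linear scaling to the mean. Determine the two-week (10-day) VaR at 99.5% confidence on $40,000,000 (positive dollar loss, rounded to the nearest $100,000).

At 99.5%, z = 2.576.
σ_{10d} = 3.9% × √10 = 12.333%.
VaR = 2.576 × 12.333% = 31.770%.
On $40,000,000: 0.31770 × $40,000,000 = $12,708,000.

$12,700,000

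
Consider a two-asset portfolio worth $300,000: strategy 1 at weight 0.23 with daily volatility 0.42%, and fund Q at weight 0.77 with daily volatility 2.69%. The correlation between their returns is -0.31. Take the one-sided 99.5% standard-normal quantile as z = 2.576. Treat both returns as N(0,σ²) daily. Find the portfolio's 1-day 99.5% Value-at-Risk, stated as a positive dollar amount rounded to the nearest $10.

$15,790

σ_p² = 0.23²·0.42² + 0.77²·2.69² + 2·-0.31·0.23·0.77·0.42·2.69 = 4.1756 (%²).
σ_p = √4.1756 = 2.043%.
VaR = 2.576 × 2.043% = 5.263%; on $300,000 that is $15,789.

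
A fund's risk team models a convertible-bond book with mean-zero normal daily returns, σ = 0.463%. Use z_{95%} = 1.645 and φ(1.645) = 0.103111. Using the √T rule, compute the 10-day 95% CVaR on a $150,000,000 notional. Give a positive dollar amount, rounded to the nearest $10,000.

$4,530,000

σ_{10d} = 0.463% × √10 = 1.464%.
ES multiplier = φ(z)/(1−α) = 0.103111/0.05 = 2.062.
ES = 1.464% × 2.062 = 3.019%; on $150,000,000: $4,528,500.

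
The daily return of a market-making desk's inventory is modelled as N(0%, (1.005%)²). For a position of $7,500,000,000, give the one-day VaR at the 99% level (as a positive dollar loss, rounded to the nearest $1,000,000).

At 99% one-sided, z = 2.326.
VaR = z·σ = 2.326 × 1.005% = 2.338%.
On $7,500,000,000: 0.02338 × $7,500,000,000 = $175,350,000.

$175,000,000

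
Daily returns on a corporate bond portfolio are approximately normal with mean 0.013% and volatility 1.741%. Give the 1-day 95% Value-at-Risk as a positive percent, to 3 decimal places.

At 95% one-sided, z = 1.645.
VaR = −μ + z·σ = −(0.013%) + 1.645 × 1.741% = 2.851%.

2.851%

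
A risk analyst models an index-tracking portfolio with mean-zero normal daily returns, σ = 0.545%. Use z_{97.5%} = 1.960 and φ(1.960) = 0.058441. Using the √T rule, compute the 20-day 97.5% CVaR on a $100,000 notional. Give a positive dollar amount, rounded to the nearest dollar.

$5,698

σ_{20d} = 0.545% × √20 = 2.437%.
ES multiplier = φ(z)/(1−α) = 0.058441/0.025 = 2.338.
ES = 2.437% × 2.338 = 5.698%; on $100,000: $5,698.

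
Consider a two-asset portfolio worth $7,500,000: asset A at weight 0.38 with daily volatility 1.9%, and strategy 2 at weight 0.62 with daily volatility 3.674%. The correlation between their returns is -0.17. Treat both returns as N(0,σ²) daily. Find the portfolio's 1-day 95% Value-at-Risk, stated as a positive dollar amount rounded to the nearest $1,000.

$280,000

σ_p² = 0.38²·1.9² + 0.62²·3.674² + 2·-0.17·0.38·0.62·1.9·3.674 = 5.1508 (%²).
σ_p = √5.1508 = 2.270%.
At 95%, z = 1.645.
VaR = 1.645 × 2.270% = 3.734%; on $7,500,000 that is $280,050.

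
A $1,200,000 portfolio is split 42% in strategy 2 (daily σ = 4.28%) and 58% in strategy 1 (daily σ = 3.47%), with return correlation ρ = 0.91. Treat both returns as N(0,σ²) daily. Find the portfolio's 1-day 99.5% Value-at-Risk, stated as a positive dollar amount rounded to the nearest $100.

$115,100

σ_p² = 0.42²·4.28² + 0.58²·3.47² + 2·0.91·0.42·0.58·4.28·3.47 = 13.8664 (%²).
σ_p = √13.8664 = 3.724%.
At 99.5%, z = 2.576.
VaR = 2.576 × 3.724% = 9.593%; on $1,200,000 that is $115,116.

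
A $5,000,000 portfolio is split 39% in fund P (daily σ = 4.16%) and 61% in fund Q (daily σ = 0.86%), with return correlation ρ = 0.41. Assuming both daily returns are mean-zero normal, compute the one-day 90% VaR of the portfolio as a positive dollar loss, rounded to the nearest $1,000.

σ_p² = 0.39²·4.16² + 0.61²·0.86² + 2·0.41·0.39·0.61·4.16·0.86 = 3.6053 (%²).
σ_p = √3.6053 = 1.899%.
At 90%, z = 1.282.
VaR = 1.282 × 1.899% = 2.435%; on $5,000,000 that is $121,750.

$122,000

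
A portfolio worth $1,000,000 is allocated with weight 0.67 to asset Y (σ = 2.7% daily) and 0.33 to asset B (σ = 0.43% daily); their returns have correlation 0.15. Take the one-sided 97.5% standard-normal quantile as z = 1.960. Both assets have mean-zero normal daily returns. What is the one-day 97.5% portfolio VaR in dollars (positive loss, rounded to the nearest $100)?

$36,000

σ_p² = 0.67²·2.7² + 0.33²·0.43² + 2·0.15·0.67·0.33·2.7·0.43 = 3.3696 (%²).
σ_p = √3.3696 = 1.836%.
VaR = 1.960 × 1.836% = 3.599%; on $1,000,000 that is $35,990.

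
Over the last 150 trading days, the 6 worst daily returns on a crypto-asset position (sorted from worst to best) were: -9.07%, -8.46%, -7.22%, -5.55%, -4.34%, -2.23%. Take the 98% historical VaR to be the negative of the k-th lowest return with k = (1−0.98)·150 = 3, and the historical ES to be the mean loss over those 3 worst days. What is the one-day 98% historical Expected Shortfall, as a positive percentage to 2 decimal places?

The 3 worst returns sum to -24.75%.
ES = −(-24.75%) / 3 = 8.25%.

8.25%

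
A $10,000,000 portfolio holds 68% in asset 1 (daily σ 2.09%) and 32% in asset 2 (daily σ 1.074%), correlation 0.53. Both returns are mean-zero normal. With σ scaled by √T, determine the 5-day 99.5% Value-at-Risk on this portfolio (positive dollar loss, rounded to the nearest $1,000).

$939,000

σ_p = √(0.68²·2.09² + 0.32²·1.074² + 2·0.53·0.68·0.32·2.09·1.074) = 1.630%.
σ_{5d} = 1.630% × √5 = 3.645%.
z(99.5%) = 2.576.
VaR = 2.576 × 3.645% = 9.390%; on $10,000,000 that is $939,000.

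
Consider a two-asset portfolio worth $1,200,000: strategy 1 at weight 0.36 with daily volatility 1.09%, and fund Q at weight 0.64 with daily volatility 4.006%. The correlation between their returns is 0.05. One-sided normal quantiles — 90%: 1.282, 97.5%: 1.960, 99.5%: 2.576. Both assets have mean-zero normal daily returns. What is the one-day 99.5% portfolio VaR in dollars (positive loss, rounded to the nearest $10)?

$80,770

σ_p² = 0.36²·1.09² + 0.64²·4.006² + 2·0.05·0.36·0.64·1.09·4.006 = 6.8279 (%²).
σ_p = √6.8279 = 2.613%.
VaR = 2.576 × 2.613% = 6.731%; on $1,200,000 that is $80,772.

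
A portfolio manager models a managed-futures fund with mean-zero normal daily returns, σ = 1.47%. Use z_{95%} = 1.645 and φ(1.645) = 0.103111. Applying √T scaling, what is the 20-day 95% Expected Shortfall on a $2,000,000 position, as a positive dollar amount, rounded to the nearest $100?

σ_{20d} = 1.47% × √20 = 6.574%.
ES multiplier = φ(z)/(1−α) = 0.103111/0.05 = 2.062.
ES = 6.574% × 2.062 = 13.556%; on $2,000,000: $271,120.

$271,100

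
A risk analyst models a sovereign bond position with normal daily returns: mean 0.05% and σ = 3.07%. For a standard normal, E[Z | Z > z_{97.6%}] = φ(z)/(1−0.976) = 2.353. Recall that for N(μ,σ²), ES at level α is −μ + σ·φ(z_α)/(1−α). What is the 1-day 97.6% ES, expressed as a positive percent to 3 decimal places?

7.174%

ES = −(0.05%) + 3.07% × 2.353 = 7.174%.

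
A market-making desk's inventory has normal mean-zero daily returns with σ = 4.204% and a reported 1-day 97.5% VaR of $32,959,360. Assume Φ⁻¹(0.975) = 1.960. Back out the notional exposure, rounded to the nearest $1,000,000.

$400,000,000

VaR as a fraction of value: z·σ = 1.960 × 4.204% = 8.23984%.
Position = $32,959,360 / 0.0823984 = $400,000,000.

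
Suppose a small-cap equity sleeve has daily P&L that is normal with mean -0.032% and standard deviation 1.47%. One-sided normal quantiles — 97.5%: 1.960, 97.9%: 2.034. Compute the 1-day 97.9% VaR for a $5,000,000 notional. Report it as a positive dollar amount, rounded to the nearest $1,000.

VaR = −μ + z·σ = −(-0.032%) + 2.034 × 1.47% = 3.022%.
On $5,000,000: 0.03022 × $5,000,000 = $151,100.

$151,000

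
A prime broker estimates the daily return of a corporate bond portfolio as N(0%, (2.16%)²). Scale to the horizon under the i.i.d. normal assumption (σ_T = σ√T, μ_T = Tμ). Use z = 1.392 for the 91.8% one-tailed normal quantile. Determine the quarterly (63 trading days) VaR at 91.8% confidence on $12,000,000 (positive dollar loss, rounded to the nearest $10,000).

σ_{63d} = 2.16% × √63 = 17.144%.
VaR = 1.392 × 17.144% = 23.864%.
On $12,000,000: 0.23864 × $12,000,000 = $2,863,680.

$2,860,000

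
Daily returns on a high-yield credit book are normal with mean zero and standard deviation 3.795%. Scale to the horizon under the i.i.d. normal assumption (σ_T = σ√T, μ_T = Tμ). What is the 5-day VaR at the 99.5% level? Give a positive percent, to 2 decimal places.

21.86%

At 99.5%, z = 2.576.
σ_{5d} = 3.795% × √5 = 8.486%.
VaR = 2.576 × 8.486% = 21.860%.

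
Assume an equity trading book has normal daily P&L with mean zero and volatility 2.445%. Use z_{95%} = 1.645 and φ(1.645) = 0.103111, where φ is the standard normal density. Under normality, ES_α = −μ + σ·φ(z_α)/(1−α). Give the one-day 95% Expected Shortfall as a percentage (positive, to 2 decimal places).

5.04%

Tail multiplier: φ(z)/(1−α) = 0.103111 / 0.05 = 2.062.
ES = 2.445% × 2.062 = 5.042%.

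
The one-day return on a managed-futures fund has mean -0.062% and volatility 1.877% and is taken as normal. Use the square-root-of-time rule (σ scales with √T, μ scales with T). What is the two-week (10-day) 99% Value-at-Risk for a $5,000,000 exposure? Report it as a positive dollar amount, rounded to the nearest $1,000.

At 99%, z = 2.326.
σ_{10d} = 1.877% × √10 = 5.936%; μ_{10d} = 10 × -0.062% = -0.620%.
VaR = −(-0.620%) + 2.326 × 5.936% = 14.427%.
On $5,000,000: 0.14427 × $5,000,000 = $721,350.

$721,000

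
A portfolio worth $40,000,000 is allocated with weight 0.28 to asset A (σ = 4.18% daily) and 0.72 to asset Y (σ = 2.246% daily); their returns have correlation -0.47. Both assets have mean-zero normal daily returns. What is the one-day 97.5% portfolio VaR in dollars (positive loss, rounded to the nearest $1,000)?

σ_p² = 0.28²·4.18² + 0.72²·2.246² + 2·-0.47·0.28·0.72·4.18·2.246 = 2.2058 (%²).
σ_p = √2.2058 = 1.485%.
At 97.5%, z = 1.960.
VaR = 1.960 × 1.485% = 2.911%; on $40,000,000 that is $1,164,400.

$1,164,000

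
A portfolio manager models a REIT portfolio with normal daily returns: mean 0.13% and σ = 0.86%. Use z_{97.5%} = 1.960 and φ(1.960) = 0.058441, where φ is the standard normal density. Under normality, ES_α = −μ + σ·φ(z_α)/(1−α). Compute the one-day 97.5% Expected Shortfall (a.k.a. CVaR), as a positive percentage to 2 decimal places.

1.88%

Tail multiplier: φ(z)/(1−α) = 0.058441 / 0.025 = 2.338.
ES = −(0.13%) + 0.86% × 2.338 = 1.881%.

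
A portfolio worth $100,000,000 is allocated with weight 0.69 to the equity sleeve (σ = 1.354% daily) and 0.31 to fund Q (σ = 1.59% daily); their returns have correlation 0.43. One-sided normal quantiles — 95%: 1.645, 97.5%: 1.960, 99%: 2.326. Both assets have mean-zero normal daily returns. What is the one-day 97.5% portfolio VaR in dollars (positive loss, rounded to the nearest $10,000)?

σ_p² = 0.69²·1.354² + 0.31²·1.59² + 2·0.43·0.69·0.31·1.354·1.59 = 1.5118 (%²).
σ_p = √1.5118 = 1.230%.
VaR = 1.960 × 1.230% = 2.411%; on $100,000,000 that is $2,411,000.

$2,410,000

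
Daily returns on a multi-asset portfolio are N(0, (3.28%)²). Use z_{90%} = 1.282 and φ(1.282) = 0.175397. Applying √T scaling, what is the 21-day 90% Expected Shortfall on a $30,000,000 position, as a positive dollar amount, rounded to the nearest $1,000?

σ_{21d} = 3.28% × √21 = 15.031%.
ES multiplier = φ(z)/(1−α) = 0.175397/0.1 = 1.754.
ES = 15.031% × 1.754 = 26.364%; on $30,000,000: $7,909,200.

$7,909,000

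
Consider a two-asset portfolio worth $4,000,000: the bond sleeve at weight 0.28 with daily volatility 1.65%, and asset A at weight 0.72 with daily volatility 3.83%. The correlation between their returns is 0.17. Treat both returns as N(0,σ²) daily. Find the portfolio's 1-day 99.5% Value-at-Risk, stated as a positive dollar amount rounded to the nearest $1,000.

$296,000

σ_p² = 0.28²·1.65² + 0.72²·3.83² + 2·0.17·0.28·0.72·1.65·3.83 = 8.2510 (%²).
σ_p = √8.2510 = 2.872%.
At 99.5%, z = 2.576.
VaR = 2.576 × 2.872% = 7.398%; on $4,000,000 that is $295,920.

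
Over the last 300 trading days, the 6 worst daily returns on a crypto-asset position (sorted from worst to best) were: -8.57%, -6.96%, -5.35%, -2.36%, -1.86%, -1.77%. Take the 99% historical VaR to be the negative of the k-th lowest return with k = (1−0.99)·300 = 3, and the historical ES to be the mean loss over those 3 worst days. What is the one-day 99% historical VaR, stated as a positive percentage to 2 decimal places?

5.35%

k = 3; the 3rd lowest return is -5.35%, so VaR = 5.35%.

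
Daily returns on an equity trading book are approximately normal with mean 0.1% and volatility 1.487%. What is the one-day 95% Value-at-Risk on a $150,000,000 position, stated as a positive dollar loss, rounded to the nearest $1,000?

At 95% one-sided, z = 1.645.
VaR = −μ + z·σ = −(0.1%) + 1.645 × 1.487% = 2.346%.
On $150,000,000: 0.02346 × $150,000,000 = $3,519,000.

$3,519,000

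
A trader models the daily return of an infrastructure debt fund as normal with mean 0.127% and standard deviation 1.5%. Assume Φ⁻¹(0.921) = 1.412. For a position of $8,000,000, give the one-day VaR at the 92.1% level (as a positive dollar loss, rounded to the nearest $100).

VaR = −μ + z·σ = −(0.127%) + 1.412 × 1.5% = 1.991%.
On $8,000,000: 0.01991 × $8,000,000 = $159,280.

$159,300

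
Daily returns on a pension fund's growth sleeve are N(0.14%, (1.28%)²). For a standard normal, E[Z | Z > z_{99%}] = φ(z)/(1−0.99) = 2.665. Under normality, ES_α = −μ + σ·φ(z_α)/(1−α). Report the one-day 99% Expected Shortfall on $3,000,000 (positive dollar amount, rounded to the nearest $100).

$98,100

ES = −(0.14%) + 1.28% × 2.665 = 3.271%.
On $3,000,000: 0.03271 × $3,000,000 = $98,130.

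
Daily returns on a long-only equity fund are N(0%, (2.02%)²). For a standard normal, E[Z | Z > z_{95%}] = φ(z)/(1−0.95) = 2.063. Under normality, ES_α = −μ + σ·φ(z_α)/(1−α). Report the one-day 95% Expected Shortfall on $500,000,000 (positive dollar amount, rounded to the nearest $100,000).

$20,800,000

ES = 2.02% × 2.063 = 4.167%.
On $500,000,000: 0.04167 × $500,000,000 = $20,835,000.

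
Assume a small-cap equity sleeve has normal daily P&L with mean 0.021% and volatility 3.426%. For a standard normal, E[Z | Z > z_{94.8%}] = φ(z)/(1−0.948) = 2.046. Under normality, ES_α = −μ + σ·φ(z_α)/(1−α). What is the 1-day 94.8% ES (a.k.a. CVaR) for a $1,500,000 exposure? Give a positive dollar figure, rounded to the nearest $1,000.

ES = −(0.021%) + 3.426% × 2.046 = 6.989%.
On $1,500,000: 0.06989 × $1,500,000 = $104,835.

$105,000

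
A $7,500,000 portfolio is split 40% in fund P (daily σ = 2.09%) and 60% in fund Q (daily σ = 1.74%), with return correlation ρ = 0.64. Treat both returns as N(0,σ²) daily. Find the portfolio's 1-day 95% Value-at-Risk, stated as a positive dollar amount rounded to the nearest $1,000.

$210,000

σ_p² = 0.4²·2.09² + 0.6²·1.74² + 2·0.64·0.4·0.6·2.09·1.74 = 2.9060 (%²).
σ_p = √2.9060 = 1.705%.
At 95%, z = 1.645.
VaR = 1.645 × 1.705% = 2.805%; on $7,500,000 that is $210,375.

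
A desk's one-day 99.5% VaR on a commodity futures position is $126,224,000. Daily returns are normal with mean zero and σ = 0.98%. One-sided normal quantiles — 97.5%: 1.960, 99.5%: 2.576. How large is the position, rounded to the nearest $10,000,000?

VaR as a fraction of value: z·σ = 2.576 × 0.98% = 2.52448%.
Position = $126,224,000 / 0.0252448 = $5,000,000,000.

$5,000,000,000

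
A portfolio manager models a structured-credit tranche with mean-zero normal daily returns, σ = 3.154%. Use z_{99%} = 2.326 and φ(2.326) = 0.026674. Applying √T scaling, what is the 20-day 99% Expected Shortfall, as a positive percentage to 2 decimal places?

37.62%

σ_{20d} = 3.154% × √20 = 14.105%.
ES multiplier = φ(z)/(1−α) = 0.026674/0.01 = 2.667.
ES = 14.105% × 2.667 = 37.618%.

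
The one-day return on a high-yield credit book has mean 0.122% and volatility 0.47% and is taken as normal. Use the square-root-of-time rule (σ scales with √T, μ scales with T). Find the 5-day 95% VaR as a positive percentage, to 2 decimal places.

At 95%, z = 1.645.
σ_{5d} = 0.47% × √5 = 1.051%; μ_{5d} = 5 × 0.122% = 0.610%.
VaR = −(0.610%) + 1.645 × 1.051% = 1.119%.

1.12%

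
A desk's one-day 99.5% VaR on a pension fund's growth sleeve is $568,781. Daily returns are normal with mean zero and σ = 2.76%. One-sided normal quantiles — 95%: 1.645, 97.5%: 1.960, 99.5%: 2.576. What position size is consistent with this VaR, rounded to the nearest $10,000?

VaR as a fraction of value: z·σ = 2.576 × 2.76% = 7.10976%.
Position = $568,781 / 0.0710976 = $8,000,003.

$8,000,000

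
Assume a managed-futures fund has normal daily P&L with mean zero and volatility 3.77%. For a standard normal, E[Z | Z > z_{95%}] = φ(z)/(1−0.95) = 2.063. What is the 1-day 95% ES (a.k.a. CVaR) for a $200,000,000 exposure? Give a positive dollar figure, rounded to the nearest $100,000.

$15,600,000

ES = 3.77% × 2.063 = 7.778%.
On $200,000,000: 0.07778 × $200,000,000 = $15,556,000.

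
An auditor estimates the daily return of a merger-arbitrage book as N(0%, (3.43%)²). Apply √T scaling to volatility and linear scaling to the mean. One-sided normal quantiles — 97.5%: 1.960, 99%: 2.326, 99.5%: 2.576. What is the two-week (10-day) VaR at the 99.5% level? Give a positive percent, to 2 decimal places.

27.94%

σ_{10d} = 3.43% × √10 = 10.847%.
VaR = 2.576 × 10.847% = 27.942%.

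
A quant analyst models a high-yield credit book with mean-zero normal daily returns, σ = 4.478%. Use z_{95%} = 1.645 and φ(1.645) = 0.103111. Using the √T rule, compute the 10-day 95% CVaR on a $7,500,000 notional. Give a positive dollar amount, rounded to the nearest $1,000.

$2,190,000

σ_{10d} = 4.478% × √10 = 14.161%.
ES multiplier = φ(z)/(1−α) = 0.103111/0.05 = 2.062.
ES = 14.161% × 2.062 = 29.200%; on $7,500,000: $2,190,000.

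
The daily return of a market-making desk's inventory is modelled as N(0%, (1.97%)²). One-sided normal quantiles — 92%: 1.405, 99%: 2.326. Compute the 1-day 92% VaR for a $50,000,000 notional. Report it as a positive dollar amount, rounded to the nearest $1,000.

$1,384,000

VaR = z·σ = 1.405 × 1.97% = 2.768%.
On $50,000,000: 0.02768 × $50,000,000 = $1,384,000.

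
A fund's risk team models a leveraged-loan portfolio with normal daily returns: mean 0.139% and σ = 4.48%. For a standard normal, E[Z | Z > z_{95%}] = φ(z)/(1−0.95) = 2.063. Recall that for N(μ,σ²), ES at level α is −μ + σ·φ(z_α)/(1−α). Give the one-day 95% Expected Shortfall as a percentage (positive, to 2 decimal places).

ES = −(0.139%) + 4.48% × 2.063 = 9.103%.

9.10%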